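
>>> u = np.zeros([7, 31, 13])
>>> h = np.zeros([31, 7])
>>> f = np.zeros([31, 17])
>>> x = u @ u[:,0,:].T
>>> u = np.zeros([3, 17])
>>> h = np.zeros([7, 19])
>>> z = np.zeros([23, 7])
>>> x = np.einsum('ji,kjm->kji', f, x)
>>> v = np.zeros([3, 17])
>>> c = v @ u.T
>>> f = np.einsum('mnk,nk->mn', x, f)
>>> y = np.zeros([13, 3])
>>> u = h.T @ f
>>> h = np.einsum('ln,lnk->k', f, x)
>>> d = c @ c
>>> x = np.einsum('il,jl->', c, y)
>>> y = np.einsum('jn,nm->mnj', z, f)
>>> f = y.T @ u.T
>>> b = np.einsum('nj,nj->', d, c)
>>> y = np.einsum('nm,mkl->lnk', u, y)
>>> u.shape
(19, 31)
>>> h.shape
(17,)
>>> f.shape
(23, 7, 19)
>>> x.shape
()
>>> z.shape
(23, 7)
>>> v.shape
(3, 17)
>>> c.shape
(3, 3)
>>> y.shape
(23, 19, 7)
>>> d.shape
(3, 3)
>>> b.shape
()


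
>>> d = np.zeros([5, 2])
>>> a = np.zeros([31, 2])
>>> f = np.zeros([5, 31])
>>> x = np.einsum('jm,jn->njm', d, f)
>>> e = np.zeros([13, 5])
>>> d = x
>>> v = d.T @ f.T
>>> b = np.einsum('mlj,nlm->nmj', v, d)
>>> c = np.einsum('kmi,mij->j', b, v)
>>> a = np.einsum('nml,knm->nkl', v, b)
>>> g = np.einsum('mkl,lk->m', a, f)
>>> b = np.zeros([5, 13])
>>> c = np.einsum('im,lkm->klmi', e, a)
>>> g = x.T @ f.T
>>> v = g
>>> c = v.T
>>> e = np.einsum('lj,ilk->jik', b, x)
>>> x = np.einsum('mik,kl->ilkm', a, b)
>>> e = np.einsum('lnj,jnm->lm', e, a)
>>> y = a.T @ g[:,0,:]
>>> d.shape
(31, 5, 2)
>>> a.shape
(2, 31, 5)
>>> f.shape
(5, 31)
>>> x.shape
(31, 13, 5, 2)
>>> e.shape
(13, 5)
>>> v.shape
(2, 5, 5)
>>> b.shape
(5, 13)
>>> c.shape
(5, 5, 2)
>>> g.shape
(2, 5, 5)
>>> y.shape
(5, 31, 5)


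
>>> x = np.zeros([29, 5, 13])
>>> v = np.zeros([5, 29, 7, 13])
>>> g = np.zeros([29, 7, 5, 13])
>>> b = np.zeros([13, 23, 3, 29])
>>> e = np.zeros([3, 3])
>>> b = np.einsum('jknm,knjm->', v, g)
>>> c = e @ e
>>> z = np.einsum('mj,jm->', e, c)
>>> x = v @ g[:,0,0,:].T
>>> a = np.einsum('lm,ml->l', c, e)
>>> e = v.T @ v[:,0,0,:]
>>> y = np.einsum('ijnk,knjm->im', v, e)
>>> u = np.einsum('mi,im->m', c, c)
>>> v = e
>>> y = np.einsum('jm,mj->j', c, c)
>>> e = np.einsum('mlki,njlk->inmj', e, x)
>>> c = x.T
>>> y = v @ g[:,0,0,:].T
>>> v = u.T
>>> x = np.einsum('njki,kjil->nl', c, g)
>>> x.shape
(29, 13)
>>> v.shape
(3,)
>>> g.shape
(29, 7, 5, 13)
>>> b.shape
()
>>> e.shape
(13, 5, 13, 29)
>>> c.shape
(29, 7, 29, 5)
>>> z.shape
()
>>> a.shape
(3,)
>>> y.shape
(13, 7, 29, 29)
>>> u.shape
(3,)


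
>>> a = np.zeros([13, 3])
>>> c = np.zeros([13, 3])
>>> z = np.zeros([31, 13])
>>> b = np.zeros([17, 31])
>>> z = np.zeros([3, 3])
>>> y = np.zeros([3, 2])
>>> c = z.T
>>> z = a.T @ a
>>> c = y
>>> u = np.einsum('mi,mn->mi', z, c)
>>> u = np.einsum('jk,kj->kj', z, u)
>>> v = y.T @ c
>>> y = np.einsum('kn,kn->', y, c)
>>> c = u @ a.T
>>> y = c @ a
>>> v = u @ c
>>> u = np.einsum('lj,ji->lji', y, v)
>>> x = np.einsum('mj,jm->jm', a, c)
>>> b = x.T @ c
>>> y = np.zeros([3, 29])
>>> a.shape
(13, 3)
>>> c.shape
(3, 13)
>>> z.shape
(3, 3)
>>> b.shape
(13, 13)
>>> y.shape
(3, 29)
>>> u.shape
(3, 3, 13)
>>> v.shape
(3, 13)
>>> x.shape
(3, 13)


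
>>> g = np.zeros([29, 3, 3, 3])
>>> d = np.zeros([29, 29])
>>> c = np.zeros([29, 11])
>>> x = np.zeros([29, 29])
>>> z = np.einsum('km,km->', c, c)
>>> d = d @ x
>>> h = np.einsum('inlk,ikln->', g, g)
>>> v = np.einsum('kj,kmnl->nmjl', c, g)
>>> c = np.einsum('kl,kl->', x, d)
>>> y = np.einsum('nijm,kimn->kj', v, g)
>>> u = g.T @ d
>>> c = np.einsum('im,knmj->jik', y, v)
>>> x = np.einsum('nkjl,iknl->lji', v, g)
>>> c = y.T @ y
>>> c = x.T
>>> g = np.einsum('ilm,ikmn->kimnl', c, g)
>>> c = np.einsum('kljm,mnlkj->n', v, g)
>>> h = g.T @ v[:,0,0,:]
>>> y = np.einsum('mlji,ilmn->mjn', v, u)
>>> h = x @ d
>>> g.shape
(3, 29, 3, 3, 11)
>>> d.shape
(29, 29)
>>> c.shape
(29,)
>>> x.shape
(3, 11, 29)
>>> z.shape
()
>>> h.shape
(3, 11, 29)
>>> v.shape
(3, 3, 11, 3)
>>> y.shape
(3, 11, 29)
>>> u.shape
(3, 3, 3, 29)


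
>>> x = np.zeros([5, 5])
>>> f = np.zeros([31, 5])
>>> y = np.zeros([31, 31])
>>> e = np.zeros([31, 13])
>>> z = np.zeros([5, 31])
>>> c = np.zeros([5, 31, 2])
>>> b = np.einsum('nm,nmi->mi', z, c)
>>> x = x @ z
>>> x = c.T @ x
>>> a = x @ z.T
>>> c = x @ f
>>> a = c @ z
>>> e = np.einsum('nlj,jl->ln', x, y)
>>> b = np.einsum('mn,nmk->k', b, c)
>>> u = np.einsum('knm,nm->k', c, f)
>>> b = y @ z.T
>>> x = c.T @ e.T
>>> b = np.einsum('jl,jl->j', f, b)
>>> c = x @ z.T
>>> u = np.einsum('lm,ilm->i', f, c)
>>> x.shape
(5, 31, 31)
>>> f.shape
(31, 5)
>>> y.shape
(31, 31)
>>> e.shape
(31, 2)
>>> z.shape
(5, 31)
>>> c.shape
(5, 31, 5)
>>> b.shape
(31,)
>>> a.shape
(2, 31, 31)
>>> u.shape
(5,)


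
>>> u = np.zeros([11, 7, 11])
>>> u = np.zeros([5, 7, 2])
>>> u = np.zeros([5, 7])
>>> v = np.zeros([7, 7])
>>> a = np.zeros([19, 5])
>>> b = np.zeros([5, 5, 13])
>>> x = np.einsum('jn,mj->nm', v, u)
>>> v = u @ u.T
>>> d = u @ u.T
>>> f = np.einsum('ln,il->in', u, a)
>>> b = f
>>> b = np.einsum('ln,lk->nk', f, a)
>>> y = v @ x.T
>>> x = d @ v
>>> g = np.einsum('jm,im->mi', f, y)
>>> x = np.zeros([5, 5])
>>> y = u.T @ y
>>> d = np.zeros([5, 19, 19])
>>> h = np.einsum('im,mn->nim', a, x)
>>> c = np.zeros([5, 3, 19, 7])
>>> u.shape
(5, 7)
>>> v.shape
(5, 5)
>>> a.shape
(19, 5)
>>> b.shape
(7, 5)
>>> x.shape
(5, 5)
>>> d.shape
(5, 19, 19)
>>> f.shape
(19, 7)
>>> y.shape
(7, 7)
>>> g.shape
(7, 5)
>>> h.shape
(5, 19, 5)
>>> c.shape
(5, 3, 19, 7)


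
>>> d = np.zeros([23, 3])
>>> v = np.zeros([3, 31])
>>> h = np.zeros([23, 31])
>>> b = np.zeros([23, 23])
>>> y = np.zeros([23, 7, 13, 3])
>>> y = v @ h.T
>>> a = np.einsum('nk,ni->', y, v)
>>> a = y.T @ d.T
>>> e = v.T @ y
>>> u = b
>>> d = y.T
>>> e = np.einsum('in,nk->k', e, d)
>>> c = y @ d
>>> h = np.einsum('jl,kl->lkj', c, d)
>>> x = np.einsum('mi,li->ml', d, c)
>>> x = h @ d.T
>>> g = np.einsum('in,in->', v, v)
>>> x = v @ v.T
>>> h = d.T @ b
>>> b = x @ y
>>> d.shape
(23, 3)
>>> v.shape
(3, 31)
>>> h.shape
(3, 23)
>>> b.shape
(3, 23)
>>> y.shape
(3, 23)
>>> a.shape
(23, 23)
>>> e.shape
(3,)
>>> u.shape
(23, 23)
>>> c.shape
(3, 3)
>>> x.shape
(3, 3)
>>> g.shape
()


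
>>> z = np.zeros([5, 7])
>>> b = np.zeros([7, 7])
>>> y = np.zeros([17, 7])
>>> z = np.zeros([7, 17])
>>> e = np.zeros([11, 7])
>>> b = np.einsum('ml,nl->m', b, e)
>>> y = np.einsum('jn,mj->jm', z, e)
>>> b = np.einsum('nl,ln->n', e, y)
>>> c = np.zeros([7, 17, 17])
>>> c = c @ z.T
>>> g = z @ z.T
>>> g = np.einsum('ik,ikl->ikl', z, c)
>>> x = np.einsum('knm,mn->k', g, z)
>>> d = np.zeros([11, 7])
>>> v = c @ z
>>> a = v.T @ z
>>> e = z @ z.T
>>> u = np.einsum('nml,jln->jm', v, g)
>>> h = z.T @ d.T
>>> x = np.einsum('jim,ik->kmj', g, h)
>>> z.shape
(7, 17)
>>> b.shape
(11,)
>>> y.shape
(7, 11)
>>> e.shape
(7, 7)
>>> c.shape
(7, 17, 7)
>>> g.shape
(7, 17, 7)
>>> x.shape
(11, 7, 7)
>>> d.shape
(11, 7)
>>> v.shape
(7, 17, 17)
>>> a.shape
(17, 17, 17)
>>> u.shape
(7, 17)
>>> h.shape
(17, 11)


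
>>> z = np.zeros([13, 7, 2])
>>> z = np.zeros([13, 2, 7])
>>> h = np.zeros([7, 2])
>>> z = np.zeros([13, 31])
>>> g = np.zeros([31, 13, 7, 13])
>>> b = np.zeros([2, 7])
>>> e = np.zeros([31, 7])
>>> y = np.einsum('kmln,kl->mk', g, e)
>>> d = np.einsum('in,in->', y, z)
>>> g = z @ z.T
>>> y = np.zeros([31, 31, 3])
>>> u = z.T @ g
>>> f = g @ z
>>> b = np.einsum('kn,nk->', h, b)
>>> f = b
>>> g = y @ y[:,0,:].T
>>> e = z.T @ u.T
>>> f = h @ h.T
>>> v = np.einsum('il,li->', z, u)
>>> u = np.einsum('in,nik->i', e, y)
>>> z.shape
(13, 31)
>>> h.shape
(7, 2)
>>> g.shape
(31, 31, 31)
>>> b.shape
()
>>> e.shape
(31, 31)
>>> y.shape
(31, 31, 3)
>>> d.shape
()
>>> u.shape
(31,)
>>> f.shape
(7, 7)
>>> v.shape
()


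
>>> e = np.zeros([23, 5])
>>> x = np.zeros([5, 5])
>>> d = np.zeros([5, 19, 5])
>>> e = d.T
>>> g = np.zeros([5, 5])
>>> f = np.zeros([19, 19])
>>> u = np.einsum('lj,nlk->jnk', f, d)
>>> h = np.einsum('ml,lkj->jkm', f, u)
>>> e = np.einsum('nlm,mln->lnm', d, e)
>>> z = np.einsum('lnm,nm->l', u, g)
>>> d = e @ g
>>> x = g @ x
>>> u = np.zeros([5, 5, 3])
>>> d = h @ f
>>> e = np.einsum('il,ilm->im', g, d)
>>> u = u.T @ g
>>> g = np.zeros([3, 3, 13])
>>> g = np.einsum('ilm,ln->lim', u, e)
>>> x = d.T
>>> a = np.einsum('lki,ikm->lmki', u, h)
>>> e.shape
(5, 19)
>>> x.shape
(19, 5, 5)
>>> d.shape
(5, 5, 19)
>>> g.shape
(5, 3, 5)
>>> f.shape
(19, 19)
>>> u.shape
(3, 5, 5)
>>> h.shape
(5, 5, 19)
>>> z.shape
(19,)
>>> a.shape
(3, 19, 5, 5)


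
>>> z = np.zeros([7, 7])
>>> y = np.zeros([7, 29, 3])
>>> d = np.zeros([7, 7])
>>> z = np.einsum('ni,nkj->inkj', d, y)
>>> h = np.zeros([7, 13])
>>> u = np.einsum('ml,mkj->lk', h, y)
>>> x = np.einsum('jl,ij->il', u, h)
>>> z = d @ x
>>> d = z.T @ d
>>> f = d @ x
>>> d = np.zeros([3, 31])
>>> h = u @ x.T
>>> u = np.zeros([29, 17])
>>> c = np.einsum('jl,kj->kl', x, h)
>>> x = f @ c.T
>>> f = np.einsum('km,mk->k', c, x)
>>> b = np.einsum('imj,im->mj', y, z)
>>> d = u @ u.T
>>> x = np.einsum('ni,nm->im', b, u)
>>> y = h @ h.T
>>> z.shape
(7, 29)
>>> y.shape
(13, 13)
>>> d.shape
(29, 29)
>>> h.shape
(13, 7)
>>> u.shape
(29, 17)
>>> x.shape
(3, 17)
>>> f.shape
(13,)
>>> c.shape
(13, 29)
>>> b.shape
(29, 3)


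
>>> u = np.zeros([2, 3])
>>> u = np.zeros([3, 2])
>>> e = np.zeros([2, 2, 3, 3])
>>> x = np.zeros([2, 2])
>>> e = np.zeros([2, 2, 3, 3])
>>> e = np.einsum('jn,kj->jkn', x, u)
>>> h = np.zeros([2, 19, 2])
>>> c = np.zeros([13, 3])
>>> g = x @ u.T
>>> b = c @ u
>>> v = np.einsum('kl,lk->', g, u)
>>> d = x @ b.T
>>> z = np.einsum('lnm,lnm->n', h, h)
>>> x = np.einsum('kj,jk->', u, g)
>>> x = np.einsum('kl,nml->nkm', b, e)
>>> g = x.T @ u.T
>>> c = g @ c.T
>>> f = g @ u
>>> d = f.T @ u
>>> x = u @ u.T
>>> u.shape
(3, 2)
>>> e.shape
(2, 3, 2)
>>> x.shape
(3, 3)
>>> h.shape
(2, 19, 2)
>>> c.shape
(3, 13, 13)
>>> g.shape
(3, 13, 3)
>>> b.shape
(13, 2)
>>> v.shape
()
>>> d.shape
(2, 13, 2)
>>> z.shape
(19,)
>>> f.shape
(3, 13, 2)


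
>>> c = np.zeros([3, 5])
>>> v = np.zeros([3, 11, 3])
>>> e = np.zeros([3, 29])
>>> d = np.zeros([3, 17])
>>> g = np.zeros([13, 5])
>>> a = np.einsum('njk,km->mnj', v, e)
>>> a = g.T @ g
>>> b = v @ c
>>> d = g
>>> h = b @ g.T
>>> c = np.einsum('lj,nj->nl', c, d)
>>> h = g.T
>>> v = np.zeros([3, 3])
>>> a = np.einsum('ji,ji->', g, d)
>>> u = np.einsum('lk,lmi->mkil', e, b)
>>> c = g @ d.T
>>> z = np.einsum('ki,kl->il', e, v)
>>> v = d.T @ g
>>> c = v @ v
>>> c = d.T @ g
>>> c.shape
(5, 5)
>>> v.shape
(5, 5)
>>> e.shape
(3, 29)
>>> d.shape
(13, 5)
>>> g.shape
(13, 5)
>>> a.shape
()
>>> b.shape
(3, 11, 5)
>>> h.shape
(5, 13)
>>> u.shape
(11, 29, 5, 3)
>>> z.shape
(29, 3)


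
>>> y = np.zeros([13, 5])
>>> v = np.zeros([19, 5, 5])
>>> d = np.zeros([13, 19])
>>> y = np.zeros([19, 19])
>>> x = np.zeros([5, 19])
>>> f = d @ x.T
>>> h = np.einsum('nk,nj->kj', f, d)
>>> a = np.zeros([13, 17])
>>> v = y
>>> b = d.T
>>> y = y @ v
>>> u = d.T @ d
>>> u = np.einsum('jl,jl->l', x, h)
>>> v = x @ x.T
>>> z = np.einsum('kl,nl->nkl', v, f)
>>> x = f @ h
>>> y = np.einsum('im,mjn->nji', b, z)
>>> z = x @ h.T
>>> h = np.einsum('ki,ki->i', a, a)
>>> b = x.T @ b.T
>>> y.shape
(5, 5, 19)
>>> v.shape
(5, 5)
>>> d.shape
(13, 19)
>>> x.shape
(13, 19)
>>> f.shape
(13, 5)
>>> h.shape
(17,)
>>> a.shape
(13, 17)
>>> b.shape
(19, 19)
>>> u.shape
(19,)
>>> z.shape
(13, 5)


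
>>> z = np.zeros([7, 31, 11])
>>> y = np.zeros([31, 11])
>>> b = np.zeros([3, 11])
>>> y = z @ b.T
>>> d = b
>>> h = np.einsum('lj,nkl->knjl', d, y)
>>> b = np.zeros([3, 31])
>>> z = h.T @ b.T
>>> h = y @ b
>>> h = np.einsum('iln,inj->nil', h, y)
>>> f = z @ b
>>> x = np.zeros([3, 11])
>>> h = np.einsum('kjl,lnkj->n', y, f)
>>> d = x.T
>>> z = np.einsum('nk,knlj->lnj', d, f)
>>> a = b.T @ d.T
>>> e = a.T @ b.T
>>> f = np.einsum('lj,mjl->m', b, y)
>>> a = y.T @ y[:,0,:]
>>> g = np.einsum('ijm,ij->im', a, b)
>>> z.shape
(7, 11, 31)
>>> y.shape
(7, 31, 3)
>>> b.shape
(3, 31)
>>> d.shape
(11, 3)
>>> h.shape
(11,)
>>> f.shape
(7,)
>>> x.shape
(3, 11)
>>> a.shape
(3, 31, 3)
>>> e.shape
(11, 3)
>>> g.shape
(3, 3)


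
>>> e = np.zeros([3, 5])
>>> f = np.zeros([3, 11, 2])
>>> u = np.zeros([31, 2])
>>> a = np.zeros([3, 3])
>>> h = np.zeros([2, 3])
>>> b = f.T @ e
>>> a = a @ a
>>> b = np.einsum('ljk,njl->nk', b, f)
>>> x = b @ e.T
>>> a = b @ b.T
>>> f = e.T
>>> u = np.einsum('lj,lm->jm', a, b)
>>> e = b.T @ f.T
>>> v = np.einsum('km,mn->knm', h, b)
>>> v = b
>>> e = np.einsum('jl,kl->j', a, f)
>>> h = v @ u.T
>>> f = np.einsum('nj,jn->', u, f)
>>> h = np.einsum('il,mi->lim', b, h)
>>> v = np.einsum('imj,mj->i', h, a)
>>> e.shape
(3,)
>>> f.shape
()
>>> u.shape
(3, 5)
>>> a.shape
(3, 3)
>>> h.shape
(5, 3, 3)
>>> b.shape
(3, 5)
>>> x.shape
(3, 3)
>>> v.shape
(5,)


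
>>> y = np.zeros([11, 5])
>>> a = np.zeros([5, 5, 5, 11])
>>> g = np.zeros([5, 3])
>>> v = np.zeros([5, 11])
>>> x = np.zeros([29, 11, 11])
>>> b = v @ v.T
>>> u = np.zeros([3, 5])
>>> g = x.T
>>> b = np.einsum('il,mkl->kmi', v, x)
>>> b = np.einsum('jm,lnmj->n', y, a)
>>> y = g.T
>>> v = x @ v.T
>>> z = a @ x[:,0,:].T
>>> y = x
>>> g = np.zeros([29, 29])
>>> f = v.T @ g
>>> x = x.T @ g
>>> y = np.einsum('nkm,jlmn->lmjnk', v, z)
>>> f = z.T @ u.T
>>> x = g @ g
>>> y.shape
(5, 5, 5, 29, 11)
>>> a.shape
(5, 5, 5, 11)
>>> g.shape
(29, 29)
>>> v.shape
(29, 11, 5)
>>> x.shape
(29, 29)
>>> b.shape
(5,)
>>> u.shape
(3, 5)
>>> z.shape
(5, 5, 5, 29)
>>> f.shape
(29, 5, 5, 3)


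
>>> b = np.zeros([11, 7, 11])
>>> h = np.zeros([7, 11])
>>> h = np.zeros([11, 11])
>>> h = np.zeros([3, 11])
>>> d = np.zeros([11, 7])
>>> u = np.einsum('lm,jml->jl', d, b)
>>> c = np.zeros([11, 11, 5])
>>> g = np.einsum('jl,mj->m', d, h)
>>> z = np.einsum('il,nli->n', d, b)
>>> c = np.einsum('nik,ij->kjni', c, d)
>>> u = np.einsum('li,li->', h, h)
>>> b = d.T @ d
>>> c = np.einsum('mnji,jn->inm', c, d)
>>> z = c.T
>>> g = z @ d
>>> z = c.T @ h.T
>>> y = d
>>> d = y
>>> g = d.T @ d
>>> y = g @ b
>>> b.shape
(7, 7)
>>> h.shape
(3, 11)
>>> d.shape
(11, 7)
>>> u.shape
()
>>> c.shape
(11, 7, 5)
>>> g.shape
(7, 7)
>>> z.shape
(5, 7, 3)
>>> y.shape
(7, 7)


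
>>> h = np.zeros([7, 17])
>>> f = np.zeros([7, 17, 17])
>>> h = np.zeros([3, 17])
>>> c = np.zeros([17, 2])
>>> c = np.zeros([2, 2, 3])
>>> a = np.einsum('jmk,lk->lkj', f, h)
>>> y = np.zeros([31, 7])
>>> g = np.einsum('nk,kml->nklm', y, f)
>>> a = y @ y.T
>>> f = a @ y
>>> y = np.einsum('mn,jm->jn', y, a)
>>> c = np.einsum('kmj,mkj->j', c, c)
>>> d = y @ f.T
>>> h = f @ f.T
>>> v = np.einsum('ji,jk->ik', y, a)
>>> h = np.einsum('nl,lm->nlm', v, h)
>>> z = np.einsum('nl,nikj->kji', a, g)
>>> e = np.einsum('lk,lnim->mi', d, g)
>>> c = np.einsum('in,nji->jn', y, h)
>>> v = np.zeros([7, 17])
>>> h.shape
(7, 31, 31)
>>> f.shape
(31, 7)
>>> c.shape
(31, 7)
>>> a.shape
(31, 31)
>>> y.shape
(31, 7)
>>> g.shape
(31, 7, 17, 17)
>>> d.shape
(31, 31)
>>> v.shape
(7, 17)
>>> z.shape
(17, 17, 7)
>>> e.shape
(17, 17)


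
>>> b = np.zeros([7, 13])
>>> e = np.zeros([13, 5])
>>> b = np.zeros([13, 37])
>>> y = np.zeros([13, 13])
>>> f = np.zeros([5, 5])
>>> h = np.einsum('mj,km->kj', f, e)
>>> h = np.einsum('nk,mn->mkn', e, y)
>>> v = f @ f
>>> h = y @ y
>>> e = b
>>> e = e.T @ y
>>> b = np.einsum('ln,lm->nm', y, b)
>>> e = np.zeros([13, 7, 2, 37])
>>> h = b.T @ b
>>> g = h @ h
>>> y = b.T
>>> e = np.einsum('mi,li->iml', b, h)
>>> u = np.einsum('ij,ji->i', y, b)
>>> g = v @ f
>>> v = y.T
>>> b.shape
(13, 37)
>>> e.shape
(37, 13, 37)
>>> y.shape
(37, 13)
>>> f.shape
(5, 5)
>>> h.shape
(37, 37)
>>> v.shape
(13, 37)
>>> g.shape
(5, 5)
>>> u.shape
(37,)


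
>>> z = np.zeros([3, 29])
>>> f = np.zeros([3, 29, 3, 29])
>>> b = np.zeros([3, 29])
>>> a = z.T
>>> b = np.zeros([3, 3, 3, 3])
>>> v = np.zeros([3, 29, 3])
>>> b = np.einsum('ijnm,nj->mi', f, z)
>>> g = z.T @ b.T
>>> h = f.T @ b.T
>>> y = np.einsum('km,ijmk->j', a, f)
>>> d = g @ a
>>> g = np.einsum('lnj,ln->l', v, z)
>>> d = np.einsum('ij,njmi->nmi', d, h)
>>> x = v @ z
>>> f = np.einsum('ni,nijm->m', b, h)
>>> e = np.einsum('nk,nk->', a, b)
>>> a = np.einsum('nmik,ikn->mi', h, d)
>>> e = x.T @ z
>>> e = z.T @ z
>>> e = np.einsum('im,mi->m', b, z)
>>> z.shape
(3, 29)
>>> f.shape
(29,)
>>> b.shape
(29, 3)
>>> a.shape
(3, 29)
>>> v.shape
(3, 29, 3)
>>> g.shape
(3,)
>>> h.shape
(29, 3, 29, 29)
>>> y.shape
(29,)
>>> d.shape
(29, 29, 29)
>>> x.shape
(3, 29, 29)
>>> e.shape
(3,)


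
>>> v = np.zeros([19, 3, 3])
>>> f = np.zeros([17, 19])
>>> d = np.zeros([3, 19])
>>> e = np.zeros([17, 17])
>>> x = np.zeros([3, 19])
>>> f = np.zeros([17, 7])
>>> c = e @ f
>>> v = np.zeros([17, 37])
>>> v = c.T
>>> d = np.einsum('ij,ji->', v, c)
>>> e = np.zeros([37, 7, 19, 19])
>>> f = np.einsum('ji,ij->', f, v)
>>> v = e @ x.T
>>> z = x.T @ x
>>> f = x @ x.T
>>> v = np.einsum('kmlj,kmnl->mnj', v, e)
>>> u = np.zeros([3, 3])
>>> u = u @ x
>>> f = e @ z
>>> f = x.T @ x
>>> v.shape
(7, 19, 3)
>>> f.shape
(19, 19)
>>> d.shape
()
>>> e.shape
(37, 7, 19, 19)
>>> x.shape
(3, 19)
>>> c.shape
(17, 7)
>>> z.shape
(19, 19)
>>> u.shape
(3, 19)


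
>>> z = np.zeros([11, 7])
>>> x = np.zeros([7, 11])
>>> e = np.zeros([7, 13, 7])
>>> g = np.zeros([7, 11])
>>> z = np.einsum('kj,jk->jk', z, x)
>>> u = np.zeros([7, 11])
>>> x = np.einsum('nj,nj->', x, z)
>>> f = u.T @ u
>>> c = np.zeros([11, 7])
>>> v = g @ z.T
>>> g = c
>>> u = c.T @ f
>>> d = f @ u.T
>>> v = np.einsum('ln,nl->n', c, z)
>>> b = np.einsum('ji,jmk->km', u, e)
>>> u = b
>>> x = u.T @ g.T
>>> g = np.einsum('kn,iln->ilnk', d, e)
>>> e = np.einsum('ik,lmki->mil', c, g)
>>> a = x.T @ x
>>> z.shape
(7, 11)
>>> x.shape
(13, 11)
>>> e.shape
(13, 11, 7)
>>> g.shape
(7, 13, 7, 11)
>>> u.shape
(7, 13)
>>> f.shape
(11, 11)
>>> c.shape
(11, 7)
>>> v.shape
(7,)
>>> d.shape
(11, 7)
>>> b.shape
(7, 13)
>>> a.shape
(11, 11)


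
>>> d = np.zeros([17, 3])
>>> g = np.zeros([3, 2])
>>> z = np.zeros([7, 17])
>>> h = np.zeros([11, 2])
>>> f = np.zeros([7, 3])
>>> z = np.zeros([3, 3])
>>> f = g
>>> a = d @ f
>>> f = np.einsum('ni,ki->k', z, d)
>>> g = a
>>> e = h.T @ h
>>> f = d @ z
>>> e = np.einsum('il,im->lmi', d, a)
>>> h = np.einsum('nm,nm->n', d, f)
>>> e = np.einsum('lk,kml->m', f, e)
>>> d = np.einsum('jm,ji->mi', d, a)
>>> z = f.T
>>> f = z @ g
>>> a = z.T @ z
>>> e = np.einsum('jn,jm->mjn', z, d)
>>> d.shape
(3, 2)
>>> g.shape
(17, 2)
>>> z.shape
(3, 17)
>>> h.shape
(17,)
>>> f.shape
(3, 2)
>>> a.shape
(17, 17)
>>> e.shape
(2, 3, 17)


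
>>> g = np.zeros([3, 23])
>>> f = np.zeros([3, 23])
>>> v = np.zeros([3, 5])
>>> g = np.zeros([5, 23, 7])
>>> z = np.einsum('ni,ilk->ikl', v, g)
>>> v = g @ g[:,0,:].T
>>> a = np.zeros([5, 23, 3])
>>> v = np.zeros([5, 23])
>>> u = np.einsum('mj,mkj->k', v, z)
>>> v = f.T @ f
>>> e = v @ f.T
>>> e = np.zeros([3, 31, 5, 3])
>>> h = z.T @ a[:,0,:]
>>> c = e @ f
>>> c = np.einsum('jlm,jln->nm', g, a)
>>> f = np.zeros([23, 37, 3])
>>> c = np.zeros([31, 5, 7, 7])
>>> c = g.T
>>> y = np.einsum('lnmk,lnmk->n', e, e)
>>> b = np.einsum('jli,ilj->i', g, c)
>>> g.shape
(5, 23, 7)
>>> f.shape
(23, 37, 3)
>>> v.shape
(23, 23)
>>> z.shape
(5, 7, 23)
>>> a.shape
(5, 23, 3)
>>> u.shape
(7,)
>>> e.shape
(3, 31, 5, 3)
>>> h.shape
(23, 7, 3)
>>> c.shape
(7, 23, 5)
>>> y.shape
(31,)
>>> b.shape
(7,)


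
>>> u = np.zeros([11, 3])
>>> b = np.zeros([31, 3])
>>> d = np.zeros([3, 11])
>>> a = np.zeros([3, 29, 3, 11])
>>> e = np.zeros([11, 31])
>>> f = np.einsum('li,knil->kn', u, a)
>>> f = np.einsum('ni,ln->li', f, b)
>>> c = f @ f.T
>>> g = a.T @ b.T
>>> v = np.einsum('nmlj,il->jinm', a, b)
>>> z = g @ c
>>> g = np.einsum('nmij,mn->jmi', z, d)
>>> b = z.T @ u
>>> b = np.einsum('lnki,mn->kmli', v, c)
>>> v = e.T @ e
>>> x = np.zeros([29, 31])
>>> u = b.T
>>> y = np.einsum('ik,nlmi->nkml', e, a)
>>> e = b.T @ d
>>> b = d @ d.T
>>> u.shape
(29, 11, 31, 3)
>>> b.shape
(3, 3)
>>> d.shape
(3, 11)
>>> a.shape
(3, 29, 3, 11)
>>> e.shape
(29, 11, 31, 11)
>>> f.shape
(31, 29)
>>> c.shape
(31, 31)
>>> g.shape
(31, 3, 29)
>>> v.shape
(31, 31)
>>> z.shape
(11, 3, 29, 31)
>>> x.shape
(29, 31)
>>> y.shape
(3, 31, 3, 29)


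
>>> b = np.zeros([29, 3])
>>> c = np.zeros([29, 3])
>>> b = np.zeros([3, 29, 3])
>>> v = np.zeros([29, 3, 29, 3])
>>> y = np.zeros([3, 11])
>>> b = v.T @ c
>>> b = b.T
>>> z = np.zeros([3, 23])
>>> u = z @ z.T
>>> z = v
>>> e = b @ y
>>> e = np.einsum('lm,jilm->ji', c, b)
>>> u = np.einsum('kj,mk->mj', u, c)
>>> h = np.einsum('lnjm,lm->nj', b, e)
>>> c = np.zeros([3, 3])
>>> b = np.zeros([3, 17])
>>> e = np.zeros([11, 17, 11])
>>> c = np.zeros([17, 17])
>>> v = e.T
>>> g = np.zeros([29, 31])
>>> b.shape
(3, 17)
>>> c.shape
(17, 17)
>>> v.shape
(11, 17, 11)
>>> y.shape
(3, 11)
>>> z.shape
(29, 3, 29, 3)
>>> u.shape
(29, 3)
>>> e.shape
(11, 17, 11)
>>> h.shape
(3, 29)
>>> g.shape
(29, 31)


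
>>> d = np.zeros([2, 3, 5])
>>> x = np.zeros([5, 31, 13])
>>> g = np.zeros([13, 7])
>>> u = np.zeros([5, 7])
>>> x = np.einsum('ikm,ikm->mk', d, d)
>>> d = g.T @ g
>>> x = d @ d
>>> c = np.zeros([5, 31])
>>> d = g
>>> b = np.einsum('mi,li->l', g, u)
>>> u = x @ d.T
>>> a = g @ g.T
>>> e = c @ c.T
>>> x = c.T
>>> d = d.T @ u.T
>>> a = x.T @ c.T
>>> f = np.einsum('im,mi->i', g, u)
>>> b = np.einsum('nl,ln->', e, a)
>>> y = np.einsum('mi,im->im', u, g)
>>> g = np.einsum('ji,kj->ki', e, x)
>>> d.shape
(7, 7)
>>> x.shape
(31, 5)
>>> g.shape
(31, 5)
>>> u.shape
(7, 13)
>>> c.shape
(5, 31)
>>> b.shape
()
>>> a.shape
(5, 5)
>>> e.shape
(5, 5)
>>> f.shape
(13,)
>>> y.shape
(13, 7)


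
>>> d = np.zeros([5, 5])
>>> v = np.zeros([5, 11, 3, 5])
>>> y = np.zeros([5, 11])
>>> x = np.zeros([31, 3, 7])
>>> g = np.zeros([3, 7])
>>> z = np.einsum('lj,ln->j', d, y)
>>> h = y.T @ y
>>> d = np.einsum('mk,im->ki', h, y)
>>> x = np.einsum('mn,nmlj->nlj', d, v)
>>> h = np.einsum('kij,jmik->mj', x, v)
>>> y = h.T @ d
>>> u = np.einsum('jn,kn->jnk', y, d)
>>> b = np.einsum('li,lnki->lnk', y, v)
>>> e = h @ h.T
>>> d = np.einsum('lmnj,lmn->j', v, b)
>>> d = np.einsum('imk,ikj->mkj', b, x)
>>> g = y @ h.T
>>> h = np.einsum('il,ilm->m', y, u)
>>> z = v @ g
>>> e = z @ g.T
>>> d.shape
(11, 3, 5)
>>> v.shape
(5, 11, 3, 5)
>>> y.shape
(5, 5)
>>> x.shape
(5, 3, 5)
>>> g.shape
(5, 11)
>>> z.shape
(5, 11, 3, 11)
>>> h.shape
(11,)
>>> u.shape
(5, 5, 11)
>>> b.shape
(5, 11, 3)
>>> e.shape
(5, 11, 3, 5)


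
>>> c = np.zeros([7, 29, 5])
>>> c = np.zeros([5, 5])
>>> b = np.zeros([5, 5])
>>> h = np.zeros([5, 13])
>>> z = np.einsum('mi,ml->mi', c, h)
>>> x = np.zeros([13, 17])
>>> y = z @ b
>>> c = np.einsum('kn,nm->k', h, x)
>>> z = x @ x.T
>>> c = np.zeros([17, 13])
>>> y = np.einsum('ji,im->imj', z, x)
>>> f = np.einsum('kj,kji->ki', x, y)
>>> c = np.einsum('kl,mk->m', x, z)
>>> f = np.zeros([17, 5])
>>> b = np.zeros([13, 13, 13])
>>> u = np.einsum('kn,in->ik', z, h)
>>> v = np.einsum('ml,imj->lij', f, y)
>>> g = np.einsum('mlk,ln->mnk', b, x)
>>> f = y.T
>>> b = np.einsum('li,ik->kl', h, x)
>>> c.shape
(13,)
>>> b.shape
(17, 5)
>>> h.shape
(5, 13)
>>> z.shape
(13, 13)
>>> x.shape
(13, 17)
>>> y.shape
(13, 17, 13)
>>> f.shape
(13, 17, 13)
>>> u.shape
(5, 13)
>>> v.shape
(5, 13, 13)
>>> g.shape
(13, 17, 13)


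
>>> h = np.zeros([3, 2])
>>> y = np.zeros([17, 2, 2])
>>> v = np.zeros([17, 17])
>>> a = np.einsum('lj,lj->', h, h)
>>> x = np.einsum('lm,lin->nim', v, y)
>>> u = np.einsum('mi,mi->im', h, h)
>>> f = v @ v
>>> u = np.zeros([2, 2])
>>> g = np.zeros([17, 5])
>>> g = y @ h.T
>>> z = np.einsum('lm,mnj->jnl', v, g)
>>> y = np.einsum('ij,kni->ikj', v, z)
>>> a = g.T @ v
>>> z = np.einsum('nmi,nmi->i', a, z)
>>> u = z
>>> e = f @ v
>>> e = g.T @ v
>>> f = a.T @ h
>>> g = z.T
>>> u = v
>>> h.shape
(3, 2)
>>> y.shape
(17, 3, 17)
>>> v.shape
(17, 17)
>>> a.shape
(3, 2, 17)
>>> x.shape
(2, 2, 17)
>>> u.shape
(17, 17)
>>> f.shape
(17, 2, 2)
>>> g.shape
(17,)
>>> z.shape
(17,)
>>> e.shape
(3, 2, 17)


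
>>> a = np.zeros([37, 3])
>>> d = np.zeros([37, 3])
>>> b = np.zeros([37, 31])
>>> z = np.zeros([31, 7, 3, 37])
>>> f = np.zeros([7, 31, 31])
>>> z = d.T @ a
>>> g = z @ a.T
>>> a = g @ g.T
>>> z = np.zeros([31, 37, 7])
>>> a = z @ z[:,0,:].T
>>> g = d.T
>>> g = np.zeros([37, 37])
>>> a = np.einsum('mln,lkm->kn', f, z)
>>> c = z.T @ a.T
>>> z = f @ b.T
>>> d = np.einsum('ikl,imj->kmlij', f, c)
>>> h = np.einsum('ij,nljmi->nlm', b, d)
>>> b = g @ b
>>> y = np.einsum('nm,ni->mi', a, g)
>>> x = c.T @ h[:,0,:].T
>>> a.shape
(37, 31)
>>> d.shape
(31, 37, 31, 7, 37)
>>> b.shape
(37, 31)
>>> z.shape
(7, 31, 37)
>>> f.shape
(7, 31, 31)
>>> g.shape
(37, 37)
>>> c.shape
(7, 37, 37)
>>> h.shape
(31, 37, 7)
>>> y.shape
(31, 37)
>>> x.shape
(37, 37, 31)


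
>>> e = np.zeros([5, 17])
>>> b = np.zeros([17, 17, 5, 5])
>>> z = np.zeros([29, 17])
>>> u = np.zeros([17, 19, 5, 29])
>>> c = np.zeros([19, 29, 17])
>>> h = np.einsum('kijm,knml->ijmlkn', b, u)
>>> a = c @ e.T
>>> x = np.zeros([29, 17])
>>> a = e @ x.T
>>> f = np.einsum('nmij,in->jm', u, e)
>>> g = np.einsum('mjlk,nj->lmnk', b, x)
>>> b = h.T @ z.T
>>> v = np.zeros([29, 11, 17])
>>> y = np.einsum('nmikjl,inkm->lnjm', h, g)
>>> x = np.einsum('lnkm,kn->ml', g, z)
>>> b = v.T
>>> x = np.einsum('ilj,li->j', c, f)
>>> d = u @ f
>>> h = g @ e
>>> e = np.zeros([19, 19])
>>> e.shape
(19, 19)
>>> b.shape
(17, 11, 29)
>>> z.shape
(29, 17)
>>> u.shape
(17, 19, 5, 29)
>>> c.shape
(19, 29, 17)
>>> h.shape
(5, 17, 29, 17)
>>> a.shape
(5, 29)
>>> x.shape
(17,)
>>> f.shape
(29, 19)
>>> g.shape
(5, 17, 29, 5)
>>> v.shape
(29, 11, 17)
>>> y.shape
(19, 17, 17, 5)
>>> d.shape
(17, 19, 5, 19)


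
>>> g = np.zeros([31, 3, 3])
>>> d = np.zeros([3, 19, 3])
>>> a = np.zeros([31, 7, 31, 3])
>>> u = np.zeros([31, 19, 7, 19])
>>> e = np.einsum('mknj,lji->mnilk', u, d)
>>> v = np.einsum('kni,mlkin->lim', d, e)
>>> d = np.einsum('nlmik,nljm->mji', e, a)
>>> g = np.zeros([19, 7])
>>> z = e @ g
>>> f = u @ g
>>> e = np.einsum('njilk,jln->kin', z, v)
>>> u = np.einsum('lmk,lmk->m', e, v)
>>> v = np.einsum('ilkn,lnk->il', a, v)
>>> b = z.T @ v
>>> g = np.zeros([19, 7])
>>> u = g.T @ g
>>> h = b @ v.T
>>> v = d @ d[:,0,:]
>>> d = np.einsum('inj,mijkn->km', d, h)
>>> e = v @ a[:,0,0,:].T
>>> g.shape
(19, 7)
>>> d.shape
(7, 7)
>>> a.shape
(31, 7, 31, 3)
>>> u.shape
(7, 7)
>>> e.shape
(3, 31, 31)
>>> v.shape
(3, 31, 3)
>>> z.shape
(31, 7, 3, 3, 7)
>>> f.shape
(31, 19, 7, 7)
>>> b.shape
(7, 3, 3, 7, 7)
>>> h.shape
(7, 3, 3, 7, 31)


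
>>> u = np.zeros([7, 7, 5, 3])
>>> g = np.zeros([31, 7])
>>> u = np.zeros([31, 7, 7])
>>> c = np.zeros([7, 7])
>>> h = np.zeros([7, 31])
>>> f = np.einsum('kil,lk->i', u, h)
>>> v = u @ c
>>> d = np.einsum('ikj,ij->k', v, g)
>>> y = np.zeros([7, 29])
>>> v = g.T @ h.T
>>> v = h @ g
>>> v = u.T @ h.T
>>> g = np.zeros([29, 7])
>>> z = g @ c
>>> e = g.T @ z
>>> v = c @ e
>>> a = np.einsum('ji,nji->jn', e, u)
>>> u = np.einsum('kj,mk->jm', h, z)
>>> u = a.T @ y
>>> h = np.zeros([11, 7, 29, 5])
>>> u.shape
(31, 29)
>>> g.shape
(29, 7)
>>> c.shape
(7, 7)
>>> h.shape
(11, 7, 29, 5)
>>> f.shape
(7,)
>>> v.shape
(7, 7)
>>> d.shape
(7,)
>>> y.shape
(7, 29)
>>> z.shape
(29, 7)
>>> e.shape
(7, 7)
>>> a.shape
(7, 31)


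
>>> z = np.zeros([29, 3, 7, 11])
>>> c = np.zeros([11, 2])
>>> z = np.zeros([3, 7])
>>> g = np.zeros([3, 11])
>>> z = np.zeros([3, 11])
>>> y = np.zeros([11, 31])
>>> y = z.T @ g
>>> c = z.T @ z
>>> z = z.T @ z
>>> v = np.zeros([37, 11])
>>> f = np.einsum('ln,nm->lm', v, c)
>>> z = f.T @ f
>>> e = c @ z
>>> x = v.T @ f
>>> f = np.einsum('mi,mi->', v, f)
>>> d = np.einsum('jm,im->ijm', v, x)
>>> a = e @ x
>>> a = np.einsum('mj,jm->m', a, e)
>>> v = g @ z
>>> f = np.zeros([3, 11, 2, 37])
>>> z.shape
(11, 11)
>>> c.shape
(11, 11)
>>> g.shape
(3, 11)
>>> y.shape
(11, 11)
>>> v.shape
(3, 11)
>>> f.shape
(3, 11, 2, 37)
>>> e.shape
(11, 11)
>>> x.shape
(11, 11)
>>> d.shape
(11, 37, 11)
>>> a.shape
(11,)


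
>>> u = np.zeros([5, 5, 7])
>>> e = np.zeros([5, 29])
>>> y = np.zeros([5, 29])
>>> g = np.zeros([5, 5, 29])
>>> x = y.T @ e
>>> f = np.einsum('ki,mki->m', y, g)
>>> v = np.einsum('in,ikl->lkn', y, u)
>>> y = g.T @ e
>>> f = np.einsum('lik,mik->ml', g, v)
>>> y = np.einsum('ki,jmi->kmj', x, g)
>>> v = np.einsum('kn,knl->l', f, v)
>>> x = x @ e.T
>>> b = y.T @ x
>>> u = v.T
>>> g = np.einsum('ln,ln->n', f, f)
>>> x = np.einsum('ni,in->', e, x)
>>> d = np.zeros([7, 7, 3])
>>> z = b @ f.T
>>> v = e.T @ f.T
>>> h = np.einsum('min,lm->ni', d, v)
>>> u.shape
(29,)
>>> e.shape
(5, 29)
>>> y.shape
(29, 5, 5)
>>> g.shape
(5,)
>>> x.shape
()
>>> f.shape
(7, 5)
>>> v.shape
(29, 7)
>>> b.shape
(5, 5, 5)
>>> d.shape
(7, 7, 3)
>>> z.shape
(5, 5, 7)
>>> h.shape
(3, 7)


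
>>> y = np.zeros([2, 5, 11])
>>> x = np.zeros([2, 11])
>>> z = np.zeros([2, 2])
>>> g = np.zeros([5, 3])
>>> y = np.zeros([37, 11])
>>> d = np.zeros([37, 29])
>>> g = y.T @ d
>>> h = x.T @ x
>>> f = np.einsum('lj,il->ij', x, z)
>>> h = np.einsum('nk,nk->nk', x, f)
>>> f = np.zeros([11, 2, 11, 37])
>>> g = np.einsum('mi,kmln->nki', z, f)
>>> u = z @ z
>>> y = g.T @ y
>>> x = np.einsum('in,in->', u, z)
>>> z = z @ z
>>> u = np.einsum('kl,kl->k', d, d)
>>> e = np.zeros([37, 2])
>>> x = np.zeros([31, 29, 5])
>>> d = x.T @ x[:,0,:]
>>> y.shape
(2, 11, 11)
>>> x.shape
(31, 29, 5)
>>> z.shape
(2, 2)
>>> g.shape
(37, 11, 2)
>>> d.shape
(5, 29, 5)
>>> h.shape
(2, 11)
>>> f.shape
(11, 2, 11, 37)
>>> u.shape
(37,)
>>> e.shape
(37, 2)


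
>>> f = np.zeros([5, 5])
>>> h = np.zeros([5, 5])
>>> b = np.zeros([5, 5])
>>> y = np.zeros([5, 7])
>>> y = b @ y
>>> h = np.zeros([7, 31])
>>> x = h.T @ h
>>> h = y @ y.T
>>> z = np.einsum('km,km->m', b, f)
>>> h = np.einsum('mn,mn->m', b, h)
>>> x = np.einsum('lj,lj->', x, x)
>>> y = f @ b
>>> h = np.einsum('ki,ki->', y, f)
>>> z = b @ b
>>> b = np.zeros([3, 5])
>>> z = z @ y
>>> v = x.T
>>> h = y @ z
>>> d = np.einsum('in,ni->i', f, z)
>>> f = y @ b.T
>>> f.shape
(5, 3)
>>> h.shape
(5, 5)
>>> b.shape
(3, 5)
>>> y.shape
(5, 5)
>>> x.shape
()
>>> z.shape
(5, 5)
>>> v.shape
()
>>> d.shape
(5,)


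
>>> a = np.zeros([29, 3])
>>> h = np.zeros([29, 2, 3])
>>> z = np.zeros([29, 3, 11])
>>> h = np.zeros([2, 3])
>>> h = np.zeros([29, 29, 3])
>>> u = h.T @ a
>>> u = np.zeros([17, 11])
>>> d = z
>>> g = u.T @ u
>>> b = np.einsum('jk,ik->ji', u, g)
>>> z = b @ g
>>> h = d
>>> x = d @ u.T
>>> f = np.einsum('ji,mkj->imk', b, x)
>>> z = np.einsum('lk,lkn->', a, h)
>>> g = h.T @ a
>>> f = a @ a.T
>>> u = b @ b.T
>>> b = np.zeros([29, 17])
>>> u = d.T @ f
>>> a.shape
(29, 3)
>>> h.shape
(29, 3, 11)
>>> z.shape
()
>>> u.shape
(11, 3, 29)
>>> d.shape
(29, 3, 11)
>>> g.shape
(11, 3, 3)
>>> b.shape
(29, 17)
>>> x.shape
(29, 3, 17)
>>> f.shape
(29, 29)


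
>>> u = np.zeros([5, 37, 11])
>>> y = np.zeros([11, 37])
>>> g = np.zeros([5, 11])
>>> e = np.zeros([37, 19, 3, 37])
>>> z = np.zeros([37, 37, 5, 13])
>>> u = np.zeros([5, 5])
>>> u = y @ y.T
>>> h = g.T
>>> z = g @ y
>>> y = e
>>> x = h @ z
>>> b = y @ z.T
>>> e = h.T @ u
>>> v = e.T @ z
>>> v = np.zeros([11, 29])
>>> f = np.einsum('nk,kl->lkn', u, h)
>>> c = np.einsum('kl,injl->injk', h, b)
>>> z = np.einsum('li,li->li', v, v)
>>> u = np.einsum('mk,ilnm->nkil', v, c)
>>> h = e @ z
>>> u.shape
(3, 29, 37, 19)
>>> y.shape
(37, 19, 3, 37)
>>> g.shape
(5, 11)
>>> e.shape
(5, 11)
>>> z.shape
(11, 29)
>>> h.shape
(5, 29)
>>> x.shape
(11, 37)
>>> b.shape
(37, 19, 3, 5)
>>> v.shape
(11, 29)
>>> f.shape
(5, 11, 11)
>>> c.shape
(37, 19, 3, 11)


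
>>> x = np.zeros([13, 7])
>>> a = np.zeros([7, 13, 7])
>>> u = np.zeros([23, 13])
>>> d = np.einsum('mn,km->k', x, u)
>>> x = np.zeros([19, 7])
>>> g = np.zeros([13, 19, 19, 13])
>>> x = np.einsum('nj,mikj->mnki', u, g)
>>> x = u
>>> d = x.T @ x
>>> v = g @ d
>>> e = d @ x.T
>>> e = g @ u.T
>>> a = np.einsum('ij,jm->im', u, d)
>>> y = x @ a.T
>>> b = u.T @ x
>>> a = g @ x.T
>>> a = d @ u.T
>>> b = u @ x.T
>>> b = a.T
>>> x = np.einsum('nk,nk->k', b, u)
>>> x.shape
(13,)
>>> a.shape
(13, 23)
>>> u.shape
(23, 13)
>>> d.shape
(13, 13)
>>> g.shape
(13, 19, 19, 13)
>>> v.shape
(13, 19, 19, 13)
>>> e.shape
(13, 19, 19, 23)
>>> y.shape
(23, 23)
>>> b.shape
(23, 13)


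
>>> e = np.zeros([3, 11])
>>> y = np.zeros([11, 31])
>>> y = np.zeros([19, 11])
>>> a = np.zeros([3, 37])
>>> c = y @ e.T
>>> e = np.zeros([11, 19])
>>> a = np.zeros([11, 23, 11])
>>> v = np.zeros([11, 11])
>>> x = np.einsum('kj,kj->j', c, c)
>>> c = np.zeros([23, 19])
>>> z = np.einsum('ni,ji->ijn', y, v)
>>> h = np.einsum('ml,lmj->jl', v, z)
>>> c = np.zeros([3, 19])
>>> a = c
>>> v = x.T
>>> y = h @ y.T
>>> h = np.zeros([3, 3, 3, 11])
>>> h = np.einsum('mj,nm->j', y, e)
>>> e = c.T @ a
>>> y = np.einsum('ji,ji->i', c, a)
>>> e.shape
(19, 19)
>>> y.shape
(19,)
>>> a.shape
(3, 19)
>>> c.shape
(3, 19)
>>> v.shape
(3,)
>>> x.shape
(3,)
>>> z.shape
(11, 11, 19)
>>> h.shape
(19,)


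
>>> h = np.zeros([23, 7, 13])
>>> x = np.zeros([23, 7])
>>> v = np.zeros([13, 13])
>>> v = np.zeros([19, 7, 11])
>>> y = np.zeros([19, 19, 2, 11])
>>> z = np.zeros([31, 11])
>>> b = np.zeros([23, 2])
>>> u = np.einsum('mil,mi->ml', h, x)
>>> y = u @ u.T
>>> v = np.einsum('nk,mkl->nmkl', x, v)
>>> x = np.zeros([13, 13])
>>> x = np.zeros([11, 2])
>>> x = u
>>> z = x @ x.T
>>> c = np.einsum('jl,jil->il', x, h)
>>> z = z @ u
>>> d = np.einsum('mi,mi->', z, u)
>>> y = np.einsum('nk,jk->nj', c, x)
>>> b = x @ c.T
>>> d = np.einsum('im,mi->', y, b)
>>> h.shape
(23, 7, 13)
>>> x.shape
(23, 13)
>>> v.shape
(23, 19, 7, 11)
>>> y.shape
(7, 23)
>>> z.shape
(23, 13)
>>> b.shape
(23, 7)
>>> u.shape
(23, 13)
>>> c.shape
(7, 13)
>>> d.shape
()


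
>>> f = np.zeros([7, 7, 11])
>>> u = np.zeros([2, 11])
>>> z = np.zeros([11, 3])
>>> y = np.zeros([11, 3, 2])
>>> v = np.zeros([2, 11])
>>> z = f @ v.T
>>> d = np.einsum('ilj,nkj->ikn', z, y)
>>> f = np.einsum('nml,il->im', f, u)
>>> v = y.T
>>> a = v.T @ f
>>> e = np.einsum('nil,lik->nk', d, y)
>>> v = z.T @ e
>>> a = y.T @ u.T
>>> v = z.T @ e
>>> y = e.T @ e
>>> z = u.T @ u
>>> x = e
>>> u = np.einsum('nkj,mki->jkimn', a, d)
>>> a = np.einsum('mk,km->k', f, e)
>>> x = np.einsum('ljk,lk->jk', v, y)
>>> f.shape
(2, 7)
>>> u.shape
(2, 3, 11, 7, 2)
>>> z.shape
(11, 11)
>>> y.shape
(2, 2)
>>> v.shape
(2, 7, 2)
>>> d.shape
(7, 3, 11)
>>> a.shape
(7,)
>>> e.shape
(7, 2)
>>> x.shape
(7, 2)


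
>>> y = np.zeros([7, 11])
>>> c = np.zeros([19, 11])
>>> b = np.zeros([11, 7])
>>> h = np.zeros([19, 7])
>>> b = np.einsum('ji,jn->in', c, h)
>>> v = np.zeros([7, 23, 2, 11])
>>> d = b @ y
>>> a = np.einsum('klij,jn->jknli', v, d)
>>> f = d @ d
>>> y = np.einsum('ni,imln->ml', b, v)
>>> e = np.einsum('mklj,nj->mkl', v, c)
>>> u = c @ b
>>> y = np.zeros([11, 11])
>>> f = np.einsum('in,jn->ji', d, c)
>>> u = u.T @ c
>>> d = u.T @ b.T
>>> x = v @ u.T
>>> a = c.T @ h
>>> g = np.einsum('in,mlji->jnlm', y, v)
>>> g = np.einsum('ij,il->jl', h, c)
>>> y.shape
(11, 11)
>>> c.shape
(19, 11)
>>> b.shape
(11, 7)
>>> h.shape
(19, 7)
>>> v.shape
(7, 23, 2, 11)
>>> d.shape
(11, 11)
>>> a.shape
(11, 7)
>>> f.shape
(19, 11)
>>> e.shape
(7, 23, 2)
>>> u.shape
(7, 11)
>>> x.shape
(7, 23, 2, 7)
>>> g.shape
(7, 11)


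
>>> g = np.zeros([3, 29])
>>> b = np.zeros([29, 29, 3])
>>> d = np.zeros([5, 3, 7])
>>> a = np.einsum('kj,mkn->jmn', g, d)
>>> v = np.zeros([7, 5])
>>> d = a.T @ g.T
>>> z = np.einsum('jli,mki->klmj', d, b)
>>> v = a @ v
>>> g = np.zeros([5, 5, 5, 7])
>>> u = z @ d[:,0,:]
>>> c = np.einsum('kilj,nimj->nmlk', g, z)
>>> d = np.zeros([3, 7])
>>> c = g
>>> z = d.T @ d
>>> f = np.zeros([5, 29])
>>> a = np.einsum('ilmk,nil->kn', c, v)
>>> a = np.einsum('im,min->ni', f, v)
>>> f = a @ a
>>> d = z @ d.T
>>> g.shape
(5, 5, 5, 7)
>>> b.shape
(29, 29, 3)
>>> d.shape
(7, 3)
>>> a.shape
(5, 5)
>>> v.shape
(29, 5, 5)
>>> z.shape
(7, 7)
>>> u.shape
(29, 5, 29, 3)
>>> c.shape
(5, 5, 5, 7)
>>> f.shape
(5, 5)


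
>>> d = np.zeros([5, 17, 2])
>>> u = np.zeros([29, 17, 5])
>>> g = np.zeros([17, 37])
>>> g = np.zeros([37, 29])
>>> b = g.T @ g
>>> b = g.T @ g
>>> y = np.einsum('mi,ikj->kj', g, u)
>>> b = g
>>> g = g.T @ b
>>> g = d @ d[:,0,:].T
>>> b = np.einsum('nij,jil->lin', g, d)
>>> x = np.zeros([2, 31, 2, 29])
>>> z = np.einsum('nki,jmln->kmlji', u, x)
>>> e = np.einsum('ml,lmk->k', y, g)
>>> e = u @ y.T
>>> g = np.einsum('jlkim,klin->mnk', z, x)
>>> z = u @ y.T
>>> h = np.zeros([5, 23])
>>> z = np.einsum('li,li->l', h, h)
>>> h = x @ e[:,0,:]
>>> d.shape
(5, 17, 2)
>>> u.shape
(29, 17, 5)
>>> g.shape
(5, 29, 2)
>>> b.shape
(2, 17, 5)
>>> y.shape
(17, 5)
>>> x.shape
(2, 31, 2, 29)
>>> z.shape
(5,)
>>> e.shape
(29, 17, 17)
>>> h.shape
(2, 31, 2, 17)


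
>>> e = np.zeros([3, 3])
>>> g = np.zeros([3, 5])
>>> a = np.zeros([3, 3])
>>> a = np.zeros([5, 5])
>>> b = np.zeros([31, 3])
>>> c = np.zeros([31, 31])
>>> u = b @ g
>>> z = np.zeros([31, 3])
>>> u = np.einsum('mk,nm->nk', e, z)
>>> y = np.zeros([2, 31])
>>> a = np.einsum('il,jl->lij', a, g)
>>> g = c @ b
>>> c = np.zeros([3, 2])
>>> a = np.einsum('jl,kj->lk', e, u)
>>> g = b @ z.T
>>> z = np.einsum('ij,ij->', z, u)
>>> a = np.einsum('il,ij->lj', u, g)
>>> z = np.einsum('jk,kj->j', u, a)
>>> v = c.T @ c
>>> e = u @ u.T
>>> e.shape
(31, 31)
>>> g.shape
(31, 31)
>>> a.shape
(3, 31)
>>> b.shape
(31, 3)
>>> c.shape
(3, 2)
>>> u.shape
(31, 3)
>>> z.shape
(31,)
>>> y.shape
(2, 31)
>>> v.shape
(2, 2)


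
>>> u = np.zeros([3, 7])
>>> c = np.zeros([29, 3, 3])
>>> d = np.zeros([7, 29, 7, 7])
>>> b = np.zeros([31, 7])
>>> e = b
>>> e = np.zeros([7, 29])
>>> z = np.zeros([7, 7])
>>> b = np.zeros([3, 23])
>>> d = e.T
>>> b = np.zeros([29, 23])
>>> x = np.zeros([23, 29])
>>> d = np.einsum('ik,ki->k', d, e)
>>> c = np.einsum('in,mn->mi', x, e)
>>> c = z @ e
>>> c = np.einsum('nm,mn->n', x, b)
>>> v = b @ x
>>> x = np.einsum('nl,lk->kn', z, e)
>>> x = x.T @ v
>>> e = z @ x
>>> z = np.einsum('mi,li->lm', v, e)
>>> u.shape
(3, 7)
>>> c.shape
(23,)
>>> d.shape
(7,)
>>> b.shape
(29, 23)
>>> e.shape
(7, 29)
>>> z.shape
(7, 29)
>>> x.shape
(7, 29)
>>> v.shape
(29, 29)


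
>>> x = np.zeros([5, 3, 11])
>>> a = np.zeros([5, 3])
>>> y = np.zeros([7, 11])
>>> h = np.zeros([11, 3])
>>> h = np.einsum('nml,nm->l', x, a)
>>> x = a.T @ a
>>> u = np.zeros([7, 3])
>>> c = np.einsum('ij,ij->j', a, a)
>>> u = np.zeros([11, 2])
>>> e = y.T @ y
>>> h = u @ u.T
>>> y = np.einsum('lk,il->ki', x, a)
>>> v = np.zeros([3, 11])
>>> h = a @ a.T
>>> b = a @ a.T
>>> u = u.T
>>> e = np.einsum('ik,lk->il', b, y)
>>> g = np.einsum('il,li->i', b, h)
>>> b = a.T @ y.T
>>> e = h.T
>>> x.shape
(3, 3)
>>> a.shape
(5, 3)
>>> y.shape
(3, 5)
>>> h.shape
(5, 5)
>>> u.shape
(2, 11)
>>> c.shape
(3,)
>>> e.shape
(5, 5)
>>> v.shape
(3, 11)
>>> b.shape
(3, 3)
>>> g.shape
(5,)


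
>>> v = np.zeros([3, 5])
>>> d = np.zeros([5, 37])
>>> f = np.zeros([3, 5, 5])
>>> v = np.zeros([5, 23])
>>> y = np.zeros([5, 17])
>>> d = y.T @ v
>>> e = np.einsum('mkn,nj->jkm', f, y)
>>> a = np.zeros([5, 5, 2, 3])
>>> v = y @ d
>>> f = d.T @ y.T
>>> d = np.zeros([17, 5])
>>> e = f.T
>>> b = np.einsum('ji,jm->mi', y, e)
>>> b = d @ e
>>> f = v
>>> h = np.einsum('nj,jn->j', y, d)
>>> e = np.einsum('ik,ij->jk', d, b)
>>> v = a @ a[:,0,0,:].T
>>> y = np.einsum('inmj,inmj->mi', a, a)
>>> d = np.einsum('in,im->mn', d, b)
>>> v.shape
(5, 5, 2, 5)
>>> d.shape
(23, 5)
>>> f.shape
(5, 23)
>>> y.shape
(2, 5)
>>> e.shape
(23, 5)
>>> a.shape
(5, 5, 2, 3)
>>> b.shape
(17, 23)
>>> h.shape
(17,)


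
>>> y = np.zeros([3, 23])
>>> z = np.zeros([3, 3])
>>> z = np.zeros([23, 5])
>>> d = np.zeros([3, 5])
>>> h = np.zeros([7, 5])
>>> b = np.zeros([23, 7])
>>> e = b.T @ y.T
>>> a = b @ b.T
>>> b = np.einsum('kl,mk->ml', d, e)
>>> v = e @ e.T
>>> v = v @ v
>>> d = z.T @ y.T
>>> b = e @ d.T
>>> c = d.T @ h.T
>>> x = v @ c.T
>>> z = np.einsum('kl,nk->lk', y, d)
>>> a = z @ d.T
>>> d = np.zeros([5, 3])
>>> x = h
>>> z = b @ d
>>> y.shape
(3, 23)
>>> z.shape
(7, 3)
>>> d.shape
(5, 3)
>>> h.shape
(7, 5)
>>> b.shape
(7, 5)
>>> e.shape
(7, 3)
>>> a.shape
(23, 5)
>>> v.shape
(7, 7)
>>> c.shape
(3, 7)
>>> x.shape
(7, 5)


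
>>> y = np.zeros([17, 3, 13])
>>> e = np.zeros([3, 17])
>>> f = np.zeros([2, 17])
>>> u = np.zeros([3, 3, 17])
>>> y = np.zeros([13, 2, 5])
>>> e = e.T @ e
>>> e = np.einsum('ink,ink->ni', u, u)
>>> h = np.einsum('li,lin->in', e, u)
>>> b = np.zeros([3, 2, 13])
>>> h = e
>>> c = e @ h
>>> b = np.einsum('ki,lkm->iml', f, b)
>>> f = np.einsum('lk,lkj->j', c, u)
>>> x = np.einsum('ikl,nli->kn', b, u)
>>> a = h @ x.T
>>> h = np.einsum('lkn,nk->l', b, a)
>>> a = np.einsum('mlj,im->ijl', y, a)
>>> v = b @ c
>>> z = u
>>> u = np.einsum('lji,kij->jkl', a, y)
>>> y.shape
(13, 2, 5)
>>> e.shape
(3, 3)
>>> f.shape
(17,)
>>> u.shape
(5, 13, 3)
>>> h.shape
(17,)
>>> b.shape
(17, 13, 3)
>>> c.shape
(3, 3)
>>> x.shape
(13, 3)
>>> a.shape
(3, 5, 2)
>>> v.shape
(17, 13, 3)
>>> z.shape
(3, 3, 17)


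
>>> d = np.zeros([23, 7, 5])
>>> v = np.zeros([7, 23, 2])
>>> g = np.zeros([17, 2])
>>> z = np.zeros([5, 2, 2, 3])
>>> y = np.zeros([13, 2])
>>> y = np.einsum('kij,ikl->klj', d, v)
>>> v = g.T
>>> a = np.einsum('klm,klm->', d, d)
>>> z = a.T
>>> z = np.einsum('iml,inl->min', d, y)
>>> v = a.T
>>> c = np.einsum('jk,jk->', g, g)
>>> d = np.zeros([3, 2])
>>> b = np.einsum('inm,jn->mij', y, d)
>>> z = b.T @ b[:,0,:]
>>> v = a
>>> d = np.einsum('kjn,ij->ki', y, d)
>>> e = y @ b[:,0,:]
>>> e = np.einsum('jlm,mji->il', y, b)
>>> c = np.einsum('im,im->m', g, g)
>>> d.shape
(23, 3)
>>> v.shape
()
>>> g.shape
(17, 2)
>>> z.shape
(3, 23, 3)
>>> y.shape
(23, 2, 5)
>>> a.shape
()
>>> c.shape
(2,)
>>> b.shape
(5, 23, 3)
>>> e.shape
(3, 2)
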